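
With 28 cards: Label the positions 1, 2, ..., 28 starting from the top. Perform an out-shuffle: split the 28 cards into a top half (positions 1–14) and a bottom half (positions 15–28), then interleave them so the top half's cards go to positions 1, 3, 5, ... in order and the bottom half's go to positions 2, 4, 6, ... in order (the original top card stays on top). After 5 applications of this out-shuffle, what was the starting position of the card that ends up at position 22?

Work backwards from position 22, undoing one out-shuffle at a time:
22 ← 25 ← 13 ← 7 ← 4 ← 16
So the card now at position 22 started at position 16.

16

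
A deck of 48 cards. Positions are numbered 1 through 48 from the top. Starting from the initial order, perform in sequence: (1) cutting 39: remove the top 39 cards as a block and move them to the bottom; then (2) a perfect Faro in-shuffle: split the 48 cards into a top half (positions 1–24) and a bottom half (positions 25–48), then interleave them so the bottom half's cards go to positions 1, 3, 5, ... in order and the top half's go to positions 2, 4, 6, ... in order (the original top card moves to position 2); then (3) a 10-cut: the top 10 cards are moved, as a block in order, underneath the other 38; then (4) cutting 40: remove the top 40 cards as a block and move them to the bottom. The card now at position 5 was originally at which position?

Undo the operations in reverse order, starting from position 5:
  undo op 4 (cut 40): 5 ← 45
  undo op 3 (cut 10): 45 ← 7
  undo op 2 (in-shuffle, from bottom half): 7 ← 28
  undo op 1 (cut 39): 28 ← 19
So the card at position 5 came from original position 19.

19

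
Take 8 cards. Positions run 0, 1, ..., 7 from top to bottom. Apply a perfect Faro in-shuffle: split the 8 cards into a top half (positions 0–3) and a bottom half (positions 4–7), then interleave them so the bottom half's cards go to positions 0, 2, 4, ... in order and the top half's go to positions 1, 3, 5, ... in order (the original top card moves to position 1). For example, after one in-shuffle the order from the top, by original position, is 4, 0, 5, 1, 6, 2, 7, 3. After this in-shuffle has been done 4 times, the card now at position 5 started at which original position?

Work backwards from position 5, undoing one in-shuffle at a time:
5 ← 2 ← 5 ← 2 ← 5
So the card now at position 5 started at position 5.

5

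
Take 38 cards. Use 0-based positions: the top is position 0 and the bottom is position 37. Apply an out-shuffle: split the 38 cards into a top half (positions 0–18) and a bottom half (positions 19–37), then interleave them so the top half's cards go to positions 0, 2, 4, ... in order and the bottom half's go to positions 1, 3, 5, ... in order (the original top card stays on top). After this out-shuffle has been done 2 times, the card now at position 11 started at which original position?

12

Work backwards from position 11, undoing one out-shuffle at a time:
11 ← 24 ← 12
So the card now at position 11 started at position 12.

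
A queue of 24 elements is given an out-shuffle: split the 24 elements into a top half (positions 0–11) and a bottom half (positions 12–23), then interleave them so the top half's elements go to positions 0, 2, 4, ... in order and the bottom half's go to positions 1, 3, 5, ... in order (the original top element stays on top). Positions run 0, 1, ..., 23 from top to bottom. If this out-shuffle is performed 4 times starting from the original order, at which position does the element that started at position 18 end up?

Track the element's position through each out-shuffle:
18 → 13 → 3 → 6 → 12

12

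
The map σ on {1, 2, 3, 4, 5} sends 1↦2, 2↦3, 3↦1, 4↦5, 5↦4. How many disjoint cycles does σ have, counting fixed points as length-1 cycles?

2

Cycle decomposition: (1 2 3) (4 5).
2 cycles.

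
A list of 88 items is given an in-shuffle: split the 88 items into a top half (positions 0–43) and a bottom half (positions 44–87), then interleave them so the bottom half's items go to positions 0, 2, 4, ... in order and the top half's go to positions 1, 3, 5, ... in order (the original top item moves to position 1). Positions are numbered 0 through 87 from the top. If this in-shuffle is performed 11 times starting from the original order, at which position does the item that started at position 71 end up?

Track the item's position through each in-shuffle:
71 → 54 → 20 → 41 → 83 → 78 → 68 → 48 → 8 → 17 → 35 → 71

71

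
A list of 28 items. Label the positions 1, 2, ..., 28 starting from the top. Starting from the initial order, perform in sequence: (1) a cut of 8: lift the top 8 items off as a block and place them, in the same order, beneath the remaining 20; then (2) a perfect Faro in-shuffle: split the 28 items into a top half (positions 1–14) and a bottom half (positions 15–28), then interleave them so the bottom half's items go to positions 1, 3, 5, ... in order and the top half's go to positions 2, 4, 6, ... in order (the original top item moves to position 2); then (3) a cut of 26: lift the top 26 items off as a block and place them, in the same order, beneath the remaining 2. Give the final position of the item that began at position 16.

Track the item from position 16 forward through each operation:
  after op 1 (cut 8): 16 → 8
  after op 2 (in-shuffle): 8 → 16
  after op 3 (cut 26): 16 → 18

18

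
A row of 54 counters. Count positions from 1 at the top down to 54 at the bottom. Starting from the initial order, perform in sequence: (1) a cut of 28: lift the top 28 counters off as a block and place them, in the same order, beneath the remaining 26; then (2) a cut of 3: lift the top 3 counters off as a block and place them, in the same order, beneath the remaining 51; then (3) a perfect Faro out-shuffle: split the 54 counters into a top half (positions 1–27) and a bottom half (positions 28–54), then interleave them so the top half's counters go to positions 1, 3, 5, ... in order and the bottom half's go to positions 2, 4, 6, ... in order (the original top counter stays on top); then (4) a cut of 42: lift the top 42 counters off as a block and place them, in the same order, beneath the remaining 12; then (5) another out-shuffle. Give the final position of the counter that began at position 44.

20

Track the counter from position 44 forward through each operation:
  after op 1 (cut 28): 44 → 16
  after op 2 (cut 3): 16 → 13
  after op 3 (out-shuffle): 13 → 25
  after op 4 (cut 42): 25 → 37
  after op 5 (out-shuffle): 37 → 20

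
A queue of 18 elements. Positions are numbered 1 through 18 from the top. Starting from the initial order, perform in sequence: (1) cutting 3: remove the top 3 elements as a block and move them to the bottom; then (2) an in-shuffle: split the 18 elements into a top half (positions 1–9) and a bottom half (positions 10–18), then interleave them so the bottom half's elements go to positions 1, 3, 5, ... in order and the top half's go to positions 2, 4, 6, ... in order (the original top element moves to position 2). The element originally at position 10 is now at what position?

14

Track the element from position 10 forward through each operation:
  after op 1 (cut 3): 10 → 7
  after op 2 (in-shuffle): 7 → 14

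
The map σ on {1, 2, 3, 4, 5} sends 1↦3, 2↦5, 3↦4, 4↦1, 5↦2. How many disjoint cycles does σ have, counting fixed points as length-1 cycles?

Cycle decomposition: (1 3 4) (2 5).
2 cycles.

2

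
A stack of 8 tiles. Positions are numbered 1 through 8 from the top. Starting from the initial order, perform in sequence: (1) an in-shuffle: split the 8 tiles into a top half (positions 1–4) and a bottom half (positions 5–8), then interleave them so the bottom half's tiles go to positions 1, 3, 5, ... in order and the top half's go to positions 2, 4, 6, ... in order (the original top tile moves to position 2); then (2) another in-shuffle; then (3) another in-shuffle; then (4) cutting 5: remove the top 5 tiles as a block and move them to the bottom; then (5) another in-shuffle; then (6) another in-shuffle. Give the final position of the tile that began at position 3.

4

Track the tile from position 3 forward through each operation:
  after op 1 (in-shuffle): 3 → 6
  after op 2 (in-shuffle): 6 → 3
  after op 3 (in-shuffle): 3 → 6
  after op 4 (cut 5): 6 → 1
  after op 5 (in-shuffle): 1 → 2
  after op 6 (in-shuffle): 2 → 4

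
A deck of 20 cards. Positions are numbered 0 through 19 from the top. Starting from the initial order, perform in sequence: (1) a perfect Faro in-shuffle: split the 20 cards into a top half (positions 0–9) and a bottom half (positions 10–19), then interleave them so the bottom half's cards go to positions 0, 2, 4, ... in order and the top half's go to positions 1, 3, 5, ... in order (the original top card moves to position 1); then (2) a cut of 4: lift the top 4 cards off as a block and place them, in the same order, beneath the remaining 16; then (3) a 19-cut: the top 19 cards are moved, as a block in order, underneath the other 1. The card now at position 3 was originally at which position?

Undo the operations in reverse order, starting from position 3:
  undo op 3 (cut 19): 3 ← 2
  undo op 2 (cut 4): 2 ← 6
  undo op 1 (in-shuffle, from bottom half): 6 ← 13
So the card at position 3 came from original position 13.

13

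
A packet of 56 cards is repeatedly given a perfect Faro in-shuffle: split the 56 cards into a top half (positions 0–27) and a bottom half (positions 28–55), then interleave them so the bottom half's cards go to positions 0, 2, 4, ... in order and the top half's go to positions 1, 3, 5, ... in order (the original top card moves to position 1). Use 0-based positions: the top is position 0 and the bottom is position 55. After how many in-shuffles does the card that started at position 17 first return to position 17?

Follow position 17 under repeated in-shuffles:
17 → 35 → 14 → 29 → 2 → 5 → 11 → 23 → 47 → 38 → 20 → 41 → 26 → 53 → 50 → 44 → 32 → 8 → 17
It first returns after 18 in-shuffles.

18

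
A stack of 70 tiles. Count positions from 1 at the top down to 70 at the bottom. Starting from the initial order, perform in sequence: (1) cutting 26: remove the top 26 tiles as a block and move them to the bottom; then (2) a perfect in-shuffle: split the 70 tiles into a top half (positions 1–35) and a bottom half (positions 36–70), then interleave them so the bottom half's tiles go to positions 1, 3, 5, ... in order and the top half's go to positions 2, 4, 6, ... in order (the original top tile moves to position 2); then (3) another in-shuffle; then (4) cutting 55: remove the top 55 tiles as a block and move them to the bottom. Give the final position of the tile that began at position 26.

12

Track the tile from position 26 forward through each operation:
  after op 1 (cut 26): 26 → 70
  after op 2 (in-shuffle): 70 → 69
  after op 3 (in-shuffle): 69 → 67
  after op 4 (cut 55): 67 → 12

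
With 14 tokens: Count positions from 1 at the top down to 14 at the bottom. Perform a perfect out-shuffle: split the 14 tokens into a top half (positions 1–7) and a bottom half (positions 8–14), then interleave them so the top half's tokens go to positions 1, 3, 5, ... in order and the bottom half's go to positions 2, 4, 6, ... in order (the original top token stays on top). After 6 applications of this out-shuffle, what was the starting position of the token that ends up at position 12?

Work backwards from position 12, undoing one out-shuffle at a time:
12 ← 13 ← 7 ← 4 ← 9 ← 5 ← 3
So the token now at position 12 started at position 3.

3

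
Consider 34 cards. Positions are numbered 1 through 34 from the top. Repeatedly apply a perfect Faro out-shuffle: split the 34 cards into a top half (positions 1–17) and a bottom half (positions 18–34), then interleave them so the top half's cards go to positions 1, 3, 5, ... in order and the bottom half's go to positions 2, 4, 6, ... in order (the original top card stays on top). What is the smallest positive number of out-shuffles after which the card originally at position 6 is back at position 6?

Follow position 6 under repeated out-shuffles:
6 → 11 → 21 → 8 → 15 → 29 → 24 → 14 → 27 → 20 → 6
It first returns after 10 out-shuffles.

10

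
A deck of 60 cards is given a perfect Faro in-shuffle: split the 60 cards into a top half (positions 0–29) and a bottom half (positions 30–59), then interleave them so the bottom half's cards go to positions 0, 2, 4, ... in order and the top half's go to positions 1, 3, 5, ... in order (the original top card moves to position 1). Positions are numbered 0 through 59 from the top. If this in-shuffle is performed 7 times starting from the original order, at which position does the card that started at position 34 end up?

26

Track the card's position through each in-shuffle:
34 → 8 → 17 → 35 → 10 → 21 → 43 → 26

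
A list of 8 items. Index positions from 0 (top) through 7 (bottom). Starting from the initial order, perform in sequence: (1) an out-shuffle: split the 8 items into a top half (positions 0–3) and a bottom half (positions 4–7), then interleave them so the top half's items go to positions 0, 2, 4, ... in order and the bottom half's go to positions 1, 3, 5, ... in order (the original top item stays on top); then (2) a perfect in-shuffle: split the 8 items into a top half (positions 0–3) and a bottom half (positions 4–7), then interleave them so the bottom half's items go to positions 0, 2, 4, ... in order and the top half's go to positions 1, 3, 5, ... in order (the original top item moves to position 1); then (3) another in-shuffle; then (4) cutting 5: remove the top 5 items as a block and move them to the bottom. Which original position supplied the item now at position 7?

7

Undo the operations in reverse order, starting from position 7:
  undo op 4 (cut 5): 7 ← 4
  undo op 3 (in-shuffle, from bottom half): 4 ← 6
  undo op 2 (in-shuffle, from bottom half): 6 ← 7
  undo op 1 (out-shuffle, from bottom half): 7 ← 7
So the item at position 7 came from original position 7.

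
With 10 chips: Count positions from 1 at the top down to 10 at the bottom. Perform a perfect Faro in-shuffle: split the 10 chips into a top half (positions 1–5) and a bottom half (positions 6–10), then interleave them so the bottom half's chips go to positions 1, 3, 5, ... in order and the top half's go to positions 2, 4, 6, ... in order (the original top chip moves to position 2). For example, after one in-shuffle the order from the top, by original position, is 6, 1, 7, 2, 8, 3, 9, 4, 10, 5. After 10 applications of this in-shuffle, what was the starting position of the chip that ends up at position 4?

4

Work backwards from position 4, undoing one in-shuffle at a time:
4 ← 2 ← 1 ← 6 ← 3 ← 7 ← 9 ← 10 ← 5 ← 8 ← 4
So the chip now at position 4 started at position 4.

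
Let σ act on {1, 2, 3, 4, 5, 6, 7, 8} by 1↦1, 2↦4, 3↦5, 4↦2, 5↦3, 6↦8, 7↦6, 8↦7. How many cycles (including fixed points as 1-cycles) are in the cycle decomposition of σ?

Cycle decomposition: (1) (2 4) (3 5) (6 8 7).
4 cycles.

4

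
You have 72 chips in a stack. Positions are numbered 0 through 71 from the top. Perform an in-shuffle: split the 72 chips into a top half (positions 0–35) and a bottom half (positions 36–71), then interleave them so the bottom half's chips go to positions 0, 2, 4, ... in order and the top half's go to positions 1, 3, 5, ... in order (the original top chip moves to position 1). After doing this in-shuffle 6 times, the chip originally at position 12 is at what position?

Track the chip's position through each in-shuffle:
12 → 25 → 51 → 30 → 61 → 50 → 28

28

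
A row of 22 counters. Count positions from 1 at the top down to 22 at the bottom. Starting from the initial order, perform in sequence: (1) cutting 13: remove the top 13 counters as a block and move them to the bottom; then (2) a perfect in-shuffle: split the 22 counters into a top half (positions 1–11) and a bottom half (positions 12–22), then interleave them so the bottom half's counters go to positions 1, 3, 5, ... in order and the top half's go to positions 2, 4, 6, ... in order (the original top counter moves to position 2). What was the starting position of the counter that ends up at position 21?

13

Undo the operations in reverse order, starting from position 21:
  undo op 2 (in-shuffle, from bottom half): 21 ← 22
  undo op 1 (cut 13): 22 ← 13
So the counter at position 21 came from original position 13.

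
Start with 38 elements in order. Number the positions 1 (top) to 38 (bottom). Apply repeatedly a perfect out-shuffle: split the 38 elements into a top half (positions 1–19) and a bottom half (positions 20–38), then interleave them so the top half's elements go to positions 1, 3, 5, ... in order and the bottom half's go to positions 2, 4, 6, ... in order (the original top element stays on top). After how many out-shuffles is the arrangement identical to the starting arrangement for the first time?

The out-shuffle permutes the 38 positions with cycle lengths [1, 1, 36].
Every element is home exactly when every cycle has completed a whole number of laps, i.e. after lcm(1, 36) = 36 out-shuffles.

36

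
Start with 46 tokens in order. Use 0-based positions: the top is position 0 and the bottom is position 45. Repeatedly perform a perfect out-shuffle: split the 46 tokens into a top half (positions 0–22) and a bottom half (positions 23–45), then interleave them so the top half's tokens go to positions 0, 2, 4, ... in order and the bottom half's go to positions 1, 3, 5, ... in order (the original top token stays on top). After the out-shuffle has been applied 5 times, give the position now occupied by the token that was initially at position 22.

29

Track the token's position through each out-shuffle:
22 → 44 → 43 → 41 → 37 → 29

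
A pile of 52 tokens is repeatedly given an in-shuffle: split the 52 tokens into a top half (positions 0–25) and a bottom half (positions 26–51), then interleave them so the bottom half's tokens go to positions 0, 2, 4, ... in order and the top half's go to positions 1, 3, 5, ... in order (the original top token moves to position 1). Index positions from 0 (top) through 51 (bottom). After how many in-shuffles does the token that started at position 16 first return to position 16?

52

Follow position 16 under repeated in-shuffles:
16 → 33 → 14 → 29 → 6 → 13 → 27 → 2 → ... → 16 (length 52)
It first returns after 52 in-shuffles.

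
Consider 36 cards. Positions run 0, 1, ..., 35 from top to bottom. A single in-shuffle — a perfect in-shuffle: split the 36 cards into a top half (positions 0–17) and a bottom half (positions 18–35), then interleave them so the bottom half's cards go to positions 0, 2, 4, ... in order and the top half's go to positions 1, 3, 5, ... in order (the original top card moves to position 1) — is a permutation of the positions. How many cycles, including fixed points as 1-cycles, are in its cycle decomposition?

Trace each unvisited position around until it returns:
(0 1 3 7 15 31 ... len 36)
1 cycle in total.

1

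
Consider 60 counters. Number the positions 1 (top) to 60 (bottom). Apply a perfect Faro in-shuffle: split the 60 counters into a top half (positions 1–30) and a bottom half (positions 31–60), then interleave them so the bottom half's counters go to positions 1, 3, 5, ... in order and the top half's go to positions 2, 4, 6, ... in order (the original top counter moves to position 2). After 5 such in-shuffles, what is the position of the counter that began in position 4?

6

Track the counter's position through each in-shuffle:
4 → 8 → 16 → 32 → 3 → 6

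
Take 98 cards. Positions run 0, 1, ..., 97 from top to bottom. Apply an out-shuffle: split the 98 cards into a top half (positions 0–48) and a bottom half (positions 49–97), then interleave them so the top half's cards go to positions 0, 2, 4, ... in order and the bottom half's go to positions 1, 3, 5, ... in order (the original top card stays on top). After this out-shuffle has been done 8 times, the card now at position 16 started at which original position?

Work backwards from position 16, undoing one out-shuffle at a time:
16 ← 8 ← 4 ← 2 ← 1 ← 49 ← 73 ← 85 ← 91
So the card now at position 16 started at position 91.

91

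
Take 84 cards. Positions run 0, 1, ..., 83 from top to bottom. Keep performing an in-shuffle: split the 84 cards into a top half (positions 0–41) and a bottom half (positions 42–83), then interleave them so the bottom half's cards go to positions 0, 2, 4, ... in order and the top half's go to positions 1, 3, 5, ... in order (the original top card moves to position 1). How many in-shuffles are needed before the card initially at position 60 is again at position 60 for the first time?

Follow position 60 under repeated in-shuffles:
60 → 36 → 73 → 62 → 40 → 81 → 78 → 72 → 60
It first returns after 8 in-shuffles.

8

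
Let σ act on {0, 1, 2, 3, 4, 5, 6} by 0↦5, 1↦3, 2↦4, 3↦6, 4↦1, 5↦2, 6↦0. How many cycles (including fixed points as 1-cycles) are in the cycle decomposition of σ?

Cycle decomposition: (0 5 2 4 1 3 6).
1 cycle.

1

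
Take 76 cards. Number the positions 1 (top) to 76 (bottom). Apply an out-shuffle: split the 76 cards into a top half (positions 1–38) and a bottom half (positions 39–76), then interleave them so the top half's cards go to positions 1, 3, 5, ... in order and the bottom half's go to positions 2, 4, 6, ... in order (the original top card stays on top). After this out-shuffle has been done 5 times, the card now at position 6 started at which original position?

Work backwards from position 6, undoing one out-shuffle at a time:
6 ← 41 ← 21 ← 11 ← 6 ← 41
So the card now at position 6 started at position 41.

41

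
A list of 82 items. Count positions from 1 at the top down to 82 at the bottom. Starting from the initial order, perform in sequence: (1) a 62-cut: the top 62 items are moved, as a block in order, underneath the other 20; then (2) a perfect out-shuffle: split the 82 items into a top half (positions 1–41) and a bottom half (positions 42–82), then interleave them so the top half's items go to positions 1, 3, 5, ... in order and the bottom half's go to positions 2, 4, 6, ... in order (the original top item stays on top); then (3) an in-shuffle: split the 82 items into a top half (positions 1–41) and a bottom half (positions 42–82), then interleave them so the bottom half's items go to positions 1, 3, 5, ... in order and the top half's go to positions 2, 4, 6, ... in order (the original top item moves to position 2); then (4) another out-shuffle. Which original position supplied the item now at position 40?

Undo the operations in reverse order, starting from position 40:
  undo op 4 (out-shuffle, from bottom half): 40 ← 61
  undo op 3 (in-shuffle, from bottom half): 61 ← 72
  undo op 2 (out-shuffle, from bottom half): 72 ← 77
  undo op 1 (cut 62): 77 ← 57
So the item at position 40 came from original position 57.

57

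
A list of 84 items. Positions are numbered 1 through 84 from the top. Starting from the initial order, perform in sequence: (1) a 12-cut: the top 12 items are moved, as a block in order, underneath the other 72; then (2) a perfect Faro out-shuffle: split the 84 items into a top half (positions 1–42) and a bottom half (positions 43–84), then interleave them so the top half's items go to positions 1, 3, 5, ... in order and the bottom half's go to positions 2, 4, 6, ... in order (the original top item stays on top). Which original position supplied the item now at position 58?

83

Undo the operations in reverse order, starting from position 58:
  undo op 2 (out-shuffle, from bottom half): 58 ← 71
  undo op 1 (cut 12): 71 ← 83
So the item at position 58 came from original position 83.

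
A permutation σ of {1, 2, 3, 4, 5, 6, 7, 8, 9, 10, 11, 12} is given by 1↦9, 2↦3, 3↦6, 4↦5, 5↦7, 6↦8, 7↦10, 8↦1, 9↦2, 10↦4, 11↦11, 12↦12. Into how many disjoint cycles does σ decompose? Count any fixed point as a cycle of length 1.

4

Cycle decomposition: (1 9 2 3 6 8) (4 5 7 10) (11) (12).
4 cycles.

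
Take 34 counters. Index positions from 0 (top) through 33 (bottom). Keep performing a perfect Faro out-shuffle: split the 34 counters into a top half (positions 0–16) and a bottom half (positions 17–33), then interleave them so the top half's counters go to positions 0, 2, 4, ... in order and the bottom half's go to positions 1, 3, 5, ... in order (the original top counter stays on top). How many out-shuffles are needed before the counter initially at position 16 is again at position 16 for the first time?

Follow position 16 under repeated out-shuffles:
16 → 32 → 31 → 29 → 25 → 17 → 1 → 2 → 4 → 8 → 16
It first returns after 10 out-shuffles.

10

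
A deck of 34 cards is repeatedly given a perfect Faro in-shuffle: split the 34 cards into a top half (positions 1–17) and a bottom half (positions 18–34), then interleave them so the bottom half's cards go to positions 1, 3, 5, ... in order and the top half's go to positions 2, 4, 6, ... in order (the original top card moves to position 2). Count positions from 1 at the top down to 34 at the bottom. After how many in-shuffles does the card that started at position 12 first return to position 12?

12

Follow position 12 under repeated in-shuffles:
12 → 24 → 13 → 26 → 17 → 34 → 33 → 31 → 27 → 19 → 3 → 6 → 12
It first returns after 12 in-shuffles.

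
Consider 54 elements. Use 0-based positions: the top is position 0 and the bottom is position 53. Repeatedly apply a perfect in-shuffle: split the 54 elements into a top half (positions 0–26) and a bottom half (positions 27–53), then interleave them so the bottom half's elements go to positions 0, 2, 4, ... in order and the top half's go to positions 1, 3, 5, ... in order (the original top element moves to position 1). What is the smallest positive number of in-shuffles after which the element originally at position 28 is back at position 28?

20

Follow position 28 under repeated in-shuffles:
28 → 2 → 5 → 11 → 23 → 47 → 40 → 26 → 53 → 52 → 50 → 46 → 38 → 22 → 45 → 36 → 18 → 37 → 20 → 41 → 28
It first returns after 20 in-shuffles.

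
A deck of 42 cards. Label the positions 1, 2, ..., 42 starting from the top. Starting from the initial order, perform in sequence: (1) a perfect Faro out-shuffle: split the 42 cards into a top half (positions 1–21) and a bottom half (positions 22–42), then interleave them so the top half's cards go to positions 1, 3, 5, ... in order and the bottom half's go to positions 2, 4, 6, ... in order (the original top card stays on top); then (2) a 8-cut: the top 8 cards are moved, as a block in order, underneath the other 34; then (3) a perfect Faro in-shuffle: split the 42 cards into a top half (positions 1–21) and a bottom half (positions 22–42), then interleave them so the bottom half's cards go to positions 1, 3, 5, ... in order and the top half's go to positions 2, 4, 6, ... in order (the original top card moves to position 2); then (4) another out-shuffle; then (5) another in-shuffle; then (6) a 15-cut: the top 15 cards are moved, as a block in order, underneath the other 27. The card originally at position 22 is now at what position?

17

Track the card from position 22 forward through each operation:
  after op 1 (out-shuffle): 22 → 2
  after op 2 (cut 8): 2 → 36
  after op 3 (in-shuffle): 36 → 29
  after op 4 (out-shuffle): 29 → 16
  after op 5 (in-shuffle): 16 → 32
  after op 6 (cut 15): 32 → 17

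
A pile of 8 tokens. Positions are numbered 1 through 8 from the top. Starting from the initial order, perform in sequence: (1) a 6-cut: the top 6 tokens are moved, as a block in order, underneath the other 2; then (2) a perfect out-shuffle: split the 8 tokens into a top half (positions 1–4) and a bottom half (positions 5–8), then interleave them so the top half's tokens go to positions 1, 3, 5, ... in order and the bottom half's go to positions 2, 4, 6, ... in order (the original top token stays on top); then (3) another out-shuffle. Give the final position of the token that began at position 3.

3

Track the token from position 3 forward through each operation:
  after op 1 (cut 6): 3 → 5
  after op 2 (out-shuffle): 5 → 2
  after op 3 (out-shuffle): 2 → 3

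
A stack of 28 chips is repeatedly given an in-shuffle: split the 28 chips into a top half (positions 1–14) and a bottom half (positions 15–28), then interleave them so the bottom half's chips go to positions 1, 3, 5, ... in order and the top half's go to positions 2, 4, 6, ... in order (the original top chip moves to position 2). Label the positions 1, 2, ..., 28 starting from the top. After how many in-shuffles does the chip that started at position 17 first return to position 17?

Follow position 17 under repeated in-shuffles:
17 → 5 → 10 → 20 → 11 → 22 → 15 → 1 → ... → 17 (length 28)
It first returns after 28 in-shuffles.

28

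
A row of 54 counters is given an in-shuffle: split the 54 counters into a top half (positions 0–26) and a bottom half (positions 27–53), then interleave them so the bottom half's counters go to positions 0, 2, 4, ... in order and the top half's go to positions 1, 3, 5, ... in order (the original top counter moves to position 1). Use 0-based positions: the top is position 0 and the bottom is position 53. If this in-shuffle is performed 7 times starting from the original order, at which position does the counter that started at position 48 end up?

1

Track the counter's position through each in-shuffle:
48 → 42 → 30 → 6 → 13 → 27 → 0 → 1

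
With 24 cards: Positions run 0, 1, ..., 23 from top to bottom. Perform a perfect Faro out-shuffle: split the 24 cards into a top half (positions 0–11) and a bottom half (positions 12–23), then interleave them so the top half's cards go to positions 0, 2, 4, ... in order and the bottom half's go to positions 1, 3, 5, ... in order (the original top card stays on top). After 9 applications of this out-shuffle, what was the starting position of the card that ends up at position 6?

Work backwards from position 6, undoing one out-shuffle at a time:
6 ← 3 ← 13 ← 18 ← 9 ← 16 ← 8 ← 4 ← 2 ← 1
So the card now at position 6 started at position 1.

1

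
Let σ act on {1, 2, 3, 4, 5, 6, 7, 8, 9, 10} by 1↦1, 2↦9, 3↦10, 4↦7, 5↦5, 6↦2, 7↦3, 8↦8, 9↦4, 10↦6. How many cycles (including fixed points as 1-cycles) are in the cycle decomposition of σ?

4

Cycle decomposition: (1) (2 9 4 7 3 10 6) (5) (8).
4 cycles.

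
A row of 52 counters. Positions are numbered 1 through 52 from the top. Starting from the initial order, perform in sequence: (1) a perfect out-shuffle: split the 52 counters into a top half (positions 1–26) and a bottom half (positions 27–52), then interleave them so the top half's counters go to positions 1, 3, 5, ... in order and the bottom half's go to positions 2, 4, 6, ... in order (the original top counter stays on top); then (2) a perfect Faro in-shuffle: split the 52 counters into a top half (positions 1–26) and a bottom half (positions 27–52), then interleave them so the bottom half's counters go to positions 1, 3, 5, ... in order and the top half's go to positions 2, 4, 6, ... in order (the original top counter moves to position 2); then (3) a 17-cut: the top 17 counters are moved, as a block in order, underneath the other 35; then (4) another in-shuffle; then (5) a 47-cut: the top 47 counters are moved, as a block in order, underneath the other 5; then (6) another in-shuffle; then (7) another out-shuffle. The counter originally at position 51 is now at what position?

Track the counter from position 51 forward through each operation:
  after op 1 (out-shuffle): 51 → 50
  after op 2 (in-shuffle): 50 → 47
  after op 3 (cut 17): 47 → 30
  after op 4 (in-shuffle): 30 → 7
  after op 5 (cut 47): 7 → 12
  after op 6 (in-shuffle): 12 → 24
  after op 7 (out-shuffle): 24 → 47

47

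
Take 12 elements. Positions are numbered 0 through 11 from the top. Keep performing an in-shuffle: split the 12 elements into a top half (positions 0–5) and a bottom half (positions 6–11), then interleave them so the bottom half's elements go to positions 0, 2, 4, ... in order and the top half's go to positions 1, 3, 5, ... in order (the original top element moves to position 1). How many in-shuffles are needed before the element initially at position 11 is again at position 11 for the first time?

12

Follow position 11 under repeated in-shuffles:
11 → 10 → 8 → 4 → 9 → 6 → 0 → 1 → 3 → 7 → 2 → 5 → 11
It first returns after 12 in-shuffles.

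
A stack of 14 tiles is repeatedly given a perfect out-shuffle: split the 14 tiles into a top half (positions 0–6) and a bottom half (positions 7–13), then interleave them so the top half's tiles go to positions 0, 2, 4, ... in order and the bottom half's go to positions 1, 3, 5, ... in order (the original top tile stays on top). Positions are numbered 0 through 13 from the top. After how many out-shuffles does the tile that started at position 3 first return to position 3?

12

Follow position 3 under repeated out-shuffles:
3 → 6 → 12 → 11 → 9 → 5 → 10 → 7 → 1 → 2 → 4 → 8 → 3
It first returns after 12 out-shuffles.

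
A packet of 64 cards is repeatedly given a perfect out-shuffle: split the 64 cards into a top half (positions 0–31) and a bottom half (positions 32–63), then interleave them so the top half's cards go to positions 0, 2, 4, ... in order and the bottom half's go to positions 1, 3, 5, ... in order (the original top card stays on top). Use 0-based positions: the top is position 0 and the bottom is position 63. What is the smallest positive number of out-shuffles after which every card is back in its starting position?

The out-shuffle permutes the 64 positions with cycle lengths [1, 1, 2, 3, 3, 6, 6, 6, 6, 6, 6, 6, 6, 6].
Every card is home exactly when every cycle has completed a whole number of laps, i.e. after lcm(1, 2, 3, 6) = 6 out-shuffles.

6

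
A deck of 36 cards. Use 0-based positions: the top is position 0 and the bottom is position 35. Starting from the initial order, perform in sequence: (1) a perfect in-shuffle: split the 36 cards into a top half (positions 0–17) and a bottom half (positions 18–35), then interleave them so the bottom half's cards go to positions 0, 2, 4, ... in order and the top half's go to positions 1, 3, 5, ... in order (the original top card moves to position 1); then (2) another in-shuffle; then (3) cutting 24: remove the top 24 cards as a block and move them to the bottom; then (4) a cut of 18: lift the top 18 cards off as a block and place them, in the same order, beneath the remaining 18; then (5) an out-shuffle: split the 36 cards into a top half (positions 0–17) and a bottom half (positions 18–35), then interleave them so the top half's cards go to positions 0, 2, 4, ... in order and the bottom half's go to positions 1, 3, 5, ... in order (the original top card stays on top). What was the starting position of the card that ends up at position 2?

Undo the operations in reverse order, starting from position 2:
  undo op 5 (out-shuffle, from top half): 2 ← 1
  undo op 4 (cut 18): 1 ← 19
  undo op 3 (cut 24): 19 ← 7
  undo op 2 (in-shuffle, from top half): 7 ← 3
  undo op 1 (in-shuffle, from top half): 3 ← 1
So the card at position 2 came from original position 1.

1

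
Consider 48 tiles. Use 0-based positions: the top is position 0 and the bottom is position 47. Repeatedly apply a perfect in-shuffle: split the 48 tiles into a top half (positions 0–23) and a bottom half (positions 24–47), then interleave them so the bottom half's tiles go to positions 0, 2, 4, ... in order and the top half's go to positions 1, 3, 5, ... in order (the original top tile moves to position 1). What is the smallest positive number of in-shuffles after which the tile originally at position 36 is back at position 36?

21

Follow position 36 under repeated in-shuffles:
36 → 24 → 0 → 1 → 3 → 7 → 15 → 31 → ... → 36 (length 21)
It first returns after 21 in-shuffles.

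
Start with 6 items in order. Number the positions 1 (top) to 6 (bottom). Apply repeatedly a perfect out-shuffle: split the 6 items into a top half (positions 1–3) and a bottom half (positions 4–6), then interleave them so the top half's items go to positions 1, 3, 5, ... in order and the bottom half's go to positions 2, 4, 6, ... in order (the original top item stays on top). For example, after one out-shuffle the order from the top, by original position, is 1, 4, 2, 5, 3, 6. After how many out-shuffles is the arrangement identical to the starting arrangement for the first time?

4

The out-shuffle permutes the 6 positions with cycle lengths [1, 1, 4].
Every item is home exactly when every cycle has completed a whole number of laps, i.e. after lcm(1, 4) = 4 out-shuffles.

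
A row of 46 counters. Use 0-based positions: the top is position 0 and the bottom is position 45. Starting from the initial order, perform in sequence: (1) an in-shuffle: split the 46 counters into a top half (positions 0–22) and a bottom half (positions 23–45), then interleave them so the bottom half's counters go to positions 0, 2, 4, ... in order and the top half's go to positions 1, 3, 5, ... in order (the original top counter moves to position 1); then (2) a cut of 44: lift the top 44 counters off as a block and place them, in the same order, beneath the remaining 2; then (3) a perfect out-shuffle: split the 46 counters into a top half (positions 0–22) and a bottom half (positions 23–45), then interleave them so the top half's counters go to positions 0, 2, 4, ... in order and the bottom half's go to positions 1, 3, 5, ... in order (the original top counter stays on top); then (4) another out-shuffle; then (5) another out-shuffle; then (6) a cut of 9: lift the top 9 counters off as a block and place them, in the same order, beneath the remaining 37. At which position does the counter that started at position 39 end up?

Track the counter from position 39 forward through each operation:
  after op 1 (in-shuffle): 39 → 32
  after op 2 (cut 44): 32 → 34
  after op 3 (out-shuffle): 34 → 23
  after op 4 (out-shuffle): 23 → 1
  after op 5 (out-shuffle): 1 → 2
  after op 6 (cut 9): 2 → 39

39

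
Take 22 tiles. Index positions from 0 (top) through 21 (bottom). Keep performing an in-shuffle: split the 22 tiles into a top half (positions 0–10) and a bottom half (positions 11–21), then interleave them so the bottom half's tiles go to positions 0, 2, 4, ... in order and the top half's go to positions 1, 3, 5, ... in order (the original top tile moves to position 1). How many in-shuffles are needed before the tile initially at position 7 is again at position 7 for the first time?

11

Follow position 7 under repeated in-shuffles:
7 → 15 → 8 → 17 → 12 → 2 → 5 → 11 → 0 → 1 → 3 → 7
It first returns after 11 in-shuffles.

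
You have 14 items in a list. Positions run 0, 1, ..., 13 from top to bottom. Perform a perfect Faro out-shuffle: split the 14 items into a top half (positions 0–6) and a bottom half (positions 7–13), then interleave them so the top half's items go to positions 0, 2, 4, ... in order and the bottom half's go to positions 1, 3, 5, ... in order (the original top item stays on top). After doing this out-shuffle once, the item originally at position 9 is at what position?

Track the item's position through each out-shuffle:
9 → 5

5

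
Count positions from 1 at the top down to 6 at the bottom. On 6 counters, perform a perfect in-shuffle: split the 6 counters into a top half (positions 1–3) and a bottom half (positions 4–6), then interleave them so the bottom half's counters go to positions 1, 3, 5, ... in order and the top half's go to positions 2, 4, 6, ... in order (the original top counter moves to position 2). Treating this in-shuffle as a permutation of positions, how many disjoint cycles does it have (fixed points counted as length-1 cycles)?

2

Trace each unvisited position around until it returns:
(1 2 4) (3 6 5)
2 cycles in total.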